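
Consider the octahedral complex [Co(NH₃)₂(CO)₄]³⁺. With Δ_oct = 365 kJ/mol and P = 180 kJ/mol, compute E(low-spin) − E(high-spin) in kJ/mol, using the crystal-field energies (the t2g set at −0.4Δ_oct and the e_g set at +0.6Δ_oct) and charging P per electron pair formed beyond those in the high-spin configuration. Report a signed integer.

Ligand charges: 2×(+0) from NH₃ and 4×(+0) from CO sum to +0; with overall charge +3, Co is +3.
Co sits in group 9; removing 3 electrons leaves Co³⁺ with 9 − 3 = 6 d electrons.
High-spin d⁶ fills as t2g^4 e_g^2 with CFSE 4(−0.4) + 2(+0.6) = -0.4Δ_oct = -146 kJ/mol.
For low-spin the configuration is t2g^6 e_g^0: orbital energy -2.4 × 365 = -876 kJ/mol, and 2 additional pairs relative to high-spin add 360 kJ/mol, giving -516 kJ/mol.
The difference is -516 − (-146) = -370 kJ/mol, so low-spin lies lower.

-370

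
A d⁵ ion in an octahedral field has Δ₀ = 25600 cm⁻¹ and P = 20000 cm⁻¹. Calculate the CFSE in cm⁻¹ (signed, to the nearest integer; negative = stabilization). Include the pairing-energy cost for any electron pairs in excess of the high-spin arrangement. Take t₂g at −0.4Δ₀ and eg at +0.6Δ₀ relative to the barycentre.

With Δ₀ > P the complex is low-spin.
That gives t₂g⁵ eg⁰.
Orbital CFSE = -2.0Δ₀ = -2.0 × 25600 = -51200 cm⁻¹.
Excess pairs vs high-spin: 2 − 0 = 2; pairing cost = +40000 cm⁻¹.
Net CFSE = -51200 + 40000 = -11200 cm⁻¹.

-11200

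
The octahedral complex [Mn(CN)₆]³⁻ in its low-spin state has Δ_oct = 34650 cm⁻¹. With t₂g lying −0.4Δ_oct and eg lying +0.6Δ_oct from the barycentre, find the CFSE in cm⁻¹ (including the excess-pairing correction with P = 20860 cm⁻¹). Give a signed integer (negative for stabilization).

Each CN⁻ contributes -1; 6 × (-1) = -6. With overall charge -3, Mn is in the +3 oxidation state.
Mn is in group 7, so Mn³⁺ is d⁴ (7 − 3 = 4).
Configuration: t₂g⁴ eg⁰.
CFSE(orbital) = 4×(-0.4Δ_oct) + 0×(0.6Δ_oct) = -1.6Δ_oct; with Δ_oct = 34650 cm⁻¹ that is -55440 cm⁻¹.
Relative to high-spin t₂g³ eg¹ (0 paired), the low-spin configuration has 1 additional pair, contributing +1 × 20860 = +20860 cm⁻¹.
Combining: -55440 + 20860 = -34580 cm⁻¹.

-34580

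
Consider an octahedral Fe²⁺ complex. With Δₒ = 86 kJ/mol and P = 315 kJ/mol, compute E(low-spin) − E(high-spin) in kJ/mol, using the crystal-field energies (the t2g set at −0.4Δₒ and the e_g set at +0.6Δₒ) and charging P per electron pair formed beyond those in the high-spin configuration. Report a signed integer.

458

Group 8 minus oxidation state +2 gives a d⁶ configuration for Fe²⁺.
In the high-spin limit (t2g^4 e_g^2) the orbital term is -0.4Δₒ = -34 kJ/mol, with no excess pairing.
For low-spin the configuration is t2g^6 e_g^0: orbital energy -2.4 × 86 = -206 kJ/mol, and 2 additional pairs relative to high-spin add 630 kJ/mol, giving 424 kJ/mol.
E(LS) − E(HS) = 424 − (-34) = 458 kJ/mol.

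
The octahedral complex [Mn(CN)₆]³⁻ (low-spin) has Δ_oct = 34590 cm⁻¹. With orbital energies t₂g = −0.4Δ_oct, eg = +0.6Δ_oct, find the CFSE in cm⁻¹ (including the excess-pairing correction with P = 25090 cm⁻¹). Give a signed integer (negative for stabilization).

-30254

Each CN⁻ contributes -1; 6 × (-1) = -6. With overall charge -3, Mn is in the +3 oxidation state.
Mn is in group 7, so Mn³⁺ is d⁴ (7 − 3 = 4).
Configuration: t₂g⁴ eg⁰.
The orbital stabilization is -1.6Δ_oct = -1.6 × 34590 = -55344 cm⁻¹.
Relative to high-spin t₂g³ eg¹ (0 paired), the low-spin configuration has 1 additional pair, contributing +1 × 25090 = +25090 cm⁻¹.
Net CFSE = -55344 + 25090 = -30254 cm⁻¹.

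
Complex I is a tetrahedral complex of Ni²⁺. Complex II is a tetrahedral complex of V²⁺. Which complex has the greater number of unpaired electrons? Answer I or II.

II

I: Ni sits in group 10; removing 2 electrons leaves Ni²⁺ with 10 − 2 = 8 d electrons; Tetrahedral splitting is small, so the complex is high-spin; e^4 t2^4 → 2 unpaired.
II: V²⁺: group 5, so d-count = 5 − 2 = 3; Tetrahedral splitting is small, so the complex is high-spin; e² t₂¹ → 3 unpaired.
So II has more unpaired electrons.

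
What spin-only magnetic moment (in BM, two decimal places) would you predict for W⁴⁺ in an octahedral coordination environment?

W sits in group 6; removing 4 electrons leaves W⁴⁺ with 6 − 4 = 2 d electrons.
For octahedral d² the high- and low-spin configurations coincide.
Configuration: t₂g² eg⁰ → 2 unpaired electrons.
μ(spin-only) = √[2(2+2)] = √8 ≈ 2.83 BM.

2.83 BM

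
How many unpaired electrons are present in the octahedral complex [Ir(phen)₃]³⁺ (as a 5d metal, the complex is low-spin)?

0

phen is neutral, so the +3 overall charge sits on Ir: oxidation state +3.
Ir³⁺: group 9, so d-count = 9 − 3 = 6.
Configuration: t₂g⁶ eg⁰, giving 0 unpaired electrons.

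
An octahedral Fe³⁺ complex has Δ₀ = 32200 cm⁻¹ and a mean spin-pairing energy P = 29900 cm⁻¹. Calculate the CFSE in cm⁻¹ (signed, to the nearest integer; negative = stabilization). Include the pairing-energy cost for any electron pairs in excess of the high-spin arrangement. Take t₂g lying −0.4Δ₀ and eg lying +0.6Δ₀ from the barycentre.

Fe is in group 8, so Fe³⁺ is d⁵ (8 − 3 = 5).
With Δ₀ > P the complex is low-spin.
Configuration: t₂g⁵ eg⁰.
Orbital CFSE = -2.0Δ₀ = -2.0 × 32200 = -64400 cm⁻¹.
Excess pairs vs high-spin: 2 − 0 = 2; pairing cost = +59800 cm⁻¹.
Net CFSE = -64400 + 59800 = -4600 cm⁻¹.

-4600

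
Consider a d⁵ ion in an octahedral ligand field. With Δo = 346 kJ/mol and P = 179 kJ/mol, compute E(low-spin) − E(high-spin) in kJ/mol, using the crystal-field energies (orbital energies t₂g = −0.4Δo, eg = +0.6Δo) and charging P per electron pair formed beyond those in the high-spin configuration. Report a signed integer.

-334

High-spin: t₂g³ eg², CFSE = 0.0Δo = 0 kJ/mol.
Low-spin: t₂g⁵ eg⁰, orbital CFSE = -2.0Δo = -692 kJ/mol; plus 2 excess pairs × P = +358 kJ/mol; total -334 kJ/mol.
The difference is -334 − (0) = -334 kJ/mol, so low-spin lies lower.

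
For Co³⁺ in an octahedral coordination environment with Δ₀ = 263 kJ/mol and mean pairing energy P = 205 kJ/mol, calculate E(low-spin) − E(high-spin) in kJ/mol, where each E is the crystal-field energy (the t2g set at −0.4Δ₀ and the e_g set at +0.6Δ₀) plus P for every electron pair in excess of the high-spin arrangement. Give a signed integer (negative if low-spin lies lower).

-116

Co sits in group 9; removing 3 electrons leaves Co³⁺ with 9 − 3 = 6 d electrons.
In the high-spin limit (t2g^4 e_g^2) the orbital term is -0.4Δ₀ = -105 kJ/mol, with no excess pairing.
Low-spin t2g^6 e_g^0 gives -2.4Δ₀ = -631 kJ/mol, but forming 2 extra pairs costs 2P = 410 kJ/mol, so E(LS) = -631 + 410 = -221 kJ/mol.
E(LS) − E(HS) = -221 − (-105) = -116 kJ/mol.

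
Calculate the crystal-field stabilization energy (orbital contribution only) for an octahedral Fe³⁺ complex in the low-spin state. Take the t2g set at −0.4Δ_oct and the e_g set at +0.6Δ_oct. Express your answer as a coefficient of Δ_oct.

-2.0 Δ_oct

Fe is in group 8, so Fe³⁺ is d⁵ (8 − 3 = 5).
Configuration: t2g^5 e_g^0.
CFSE = 5(-0.4Δ_oct) + 0(0.6Δ_oct) = -2.0Δ_oct + 0.0Δ_oct = -2.0Δ_oct.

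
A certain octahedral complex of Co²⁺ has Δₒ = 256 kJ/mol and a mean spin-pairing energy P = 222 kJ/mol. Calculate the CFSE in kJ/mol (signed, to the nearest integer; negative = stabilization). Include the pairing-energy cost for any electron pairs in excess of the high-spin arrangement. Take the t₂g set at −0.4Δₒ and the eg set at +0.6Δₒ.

-239

Co²⁺: group 9, so d-count = 9 − 2 = 7.
With Δₒ > P the complex is low-spin.
That gives t₂g⁶ eg¹.
Orbital CFSE = -1.8Δₒ = -1.8 × 256 = -461 kJ/mol.
Excess pairs vs high-spin: 3 − 2 = 1; pairing cost = +222 kJ/mol.
Net CFSE = -461 + 222 = -239 kJ/mol.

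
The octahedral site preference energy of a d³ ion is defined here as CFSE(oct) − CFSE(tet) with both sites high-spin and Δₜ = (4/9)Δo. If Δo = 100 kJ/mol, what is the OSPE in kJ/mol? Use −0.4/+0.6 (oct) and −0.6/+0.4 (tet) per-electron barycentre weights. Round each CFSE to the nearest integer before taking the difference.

In an octahedral site d³ (HS) is t₂g³ eg⁰, giving CFSE(oct) = -1.2Δo = -120 kJ/mol.
Tetrahedral e² t₂¹ gives -0.8Δₜ = -0.8 × (4/9) × 100 = -36 kJ/mol.
OSPE = -120 − (-36) = -84 kJ/mol.

-84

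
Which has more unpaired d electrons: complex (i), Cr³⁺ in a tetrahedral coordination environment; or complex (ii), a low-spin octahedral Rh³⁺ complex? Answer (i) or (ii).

(i): Cr sits in group 6; removing 3 electrons leaves Cr³⁺ with 6 − 3 = 3 d electrons; Tetrahedral splitting is small, so the complex is high-spin; e² t₂¹ → 3 unpaired.
(ii): Rh is in group 9, so Rh³⁺ is d⁶ (9 − 3 = 6); t2g^6 e_g^0 → 0 unpaired.
So (i) has more unpaired electrons.

(i)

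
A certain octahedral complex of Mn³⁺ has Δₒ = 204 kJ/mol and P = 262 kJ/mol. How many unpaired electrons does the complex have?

4

Mn is in group 7, so Mn³⁺ is d⁴ (7 − 3 = 4).
With Δₒ < P the complex is high-spin.
Filling d⁴ accordingly: t2g^3 e_g^1.
Unpaired electrons: 4.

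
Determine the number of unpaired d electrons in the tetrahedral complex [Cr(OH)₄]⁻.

3

Each OH⁻ contributes -1; 4 × (-1) = -4. With overall charge -1, Cr is in the +3 oxidation state.
Group 6 minus oxidation state +3 gives a d³ configuration for Cr³⁺.
Tetrahedral fields are weak (Δₜ ≈ 4/9 Δₒ), so electrons fill high-spin.
Configuration: e^2 t2^1, giving 3 unpaired electrons.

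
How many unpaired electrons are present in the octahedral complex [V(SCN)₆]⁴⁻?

Each SCN⁻ contributes -1; 6 × (-1) = -6. With overall charge -4, V is in the +2 oxidation state.
V is in group 5, so V²⁺ is d³ (5 − 2 = 3).
Configuration: t₂g³ eg⁰, giving 3 unpaired electrons.

3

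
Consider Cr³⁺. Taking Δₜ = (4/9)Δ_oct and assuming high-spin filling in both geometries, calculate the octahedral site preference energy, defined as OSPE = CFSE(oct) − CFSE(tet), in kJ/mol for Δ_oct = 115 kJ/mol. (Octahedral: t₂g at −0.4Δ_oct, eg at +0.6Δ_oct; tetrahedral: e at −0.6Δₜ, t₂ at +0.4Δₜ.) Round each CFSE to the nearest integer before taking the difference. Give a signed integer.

-97

Cr is in group 6, so Cr³⁺ is d³ (6 − 3 = 3).
Octahedral (high-spin): t2g^3 e_g^0, CFSE = 3(−0.4) + 0(+0.6) = -1.2Δ_oct = -1.2 × 115 = -138 kJ/mol.
Tetrahedral: e^2 t2^1, CFSE = 2(−0.6) + 1(+0.4) = -0.8Δₜ = -0.8 × (4/9) × 115 = -41 kJ/mol.
OSPE = -138 − (-41) = -97 kJ/mol.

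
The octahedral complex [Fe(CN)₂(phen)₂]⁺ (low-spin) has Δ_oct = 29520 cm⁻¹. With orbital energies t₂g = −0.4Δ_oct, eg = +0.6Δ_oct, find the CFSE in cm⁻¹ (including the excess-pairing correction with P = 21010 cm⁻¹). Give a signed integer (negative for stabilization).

Ligand charges: 2×(-1) from CN⁻ and 2×(+0) from phen sum to -2; with overall charge +1, Fe is +3.
Fe is in group 8, so Fe³⁺ is d⁵ (8 − 3 = 5).
Configuration: t₂g⁵ eg⁰.
CFSE(orbital) = 5×(-0.4Δ_oct) + 0×(0.6Δ_oct) = -2.0Δ_oct; with Δ_oct = 29520 cm⁻¹ that is -59040 cm⁻¹.
High-spin d⁵ would be t₂g³ eg² with 0 pairs; low-spin has 2, so 2 excess pairs cost +2P = +42020 cm⁻¹.
Net CFSE = -59040 + 42020 = -17020 cm⁻¹.

-17020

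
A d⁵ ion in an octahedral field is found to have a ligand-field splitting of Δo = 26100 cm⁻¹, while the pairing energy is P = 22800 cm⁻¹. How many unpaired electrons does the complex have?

1

With Δo > P the complex is low-spin.
Configuration: t₂g⁵ eg⁰.
Unpaired electrons: 1.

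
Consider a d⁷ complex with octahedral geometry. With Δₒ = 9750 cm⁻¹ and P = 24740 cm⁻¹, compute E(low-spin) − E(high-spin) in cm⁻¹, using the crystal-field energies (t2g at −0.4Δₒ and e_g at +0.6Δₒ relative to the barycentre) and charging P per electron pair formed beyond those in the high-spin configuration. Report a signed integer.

14990

In the high-spin limit (t2g^5 e_g^2) the orbital term is -0.8Δₒ = -7800 cm⁻¹, with no excess pairing.
Low-spin t2g^6 e_g^1 gives -1.8Δₒ = -17550 cm⁻¹, but forming 1 extra pair costs 1P = 24740 cm⁻¹, so E(LS) = -17550 + 24740 = 7190 cm⁻¹.
E(LS) − E(HS) = 7190 − (-7800) = 14990 cm⁻¹.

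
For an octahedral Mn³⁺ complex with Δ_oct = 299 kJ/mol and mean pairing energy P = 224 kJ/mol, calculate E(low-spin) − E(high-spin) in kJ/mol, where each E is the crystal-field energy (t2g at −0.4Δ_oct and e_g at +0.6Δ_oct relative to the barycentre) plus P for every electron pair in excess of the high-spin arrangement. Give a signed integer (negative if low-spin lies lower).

-75

Group 7 minus oxidation state +3 gives a d⁴ configuration for Mn³⁺.
In the high-spin limit (t2g^3 e_g^1) the orbital term is -0.6Δ_oct = -179 kJ/mol, with no excess pairing.
Low-spin t2g^4 e_g^0 gives -1.6Δ_oct = -478 kJ/mol, but forming 1 extra pair costs 1P = 224 kJ/mol, so E(LS) = -478 + 224 = -254 kJ/mol.
E(LS) − E(HS) = -254 − (-179) = -75 kJ/mol.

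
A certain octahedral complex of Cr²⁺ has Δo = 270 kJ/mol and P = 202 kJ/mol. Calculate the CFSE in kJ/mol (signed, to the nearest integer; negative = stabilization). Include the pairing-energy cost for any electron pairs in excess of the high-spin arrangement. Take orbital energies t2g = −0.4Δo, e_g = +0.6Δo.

-230

Cr²⁺: group 6, so d-count = 6 − 2 = 4.
Since Δo = 270 kJ/mol > P = 202 kJ/mol, the complex adopts the low-spin configuration.
Filling d⁴ accordingly: t2g^4 e_g^0.
Orbital CFSE = -1.6Δo = -1.6 × 270 = -432 kJ/mol.
Excess pairs vs high-spin: 1 − 0 = 1; pairing cost = +202 kJ/mol.
Net CFSE = -432 + 202 = -230 kJ/mol.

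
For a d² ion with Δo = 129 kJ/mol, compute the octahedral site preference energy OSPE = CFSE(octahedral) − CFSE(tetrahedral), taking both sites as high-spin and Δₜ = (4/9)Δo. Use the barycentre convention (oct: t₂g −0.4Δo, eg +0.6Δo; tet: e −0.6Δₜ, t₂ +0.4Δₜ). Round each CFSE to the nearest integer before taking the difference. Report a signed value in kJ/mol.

Octahedral high-spin t₂g² eg⁰: CFSE = -0.8 × 129 = -103 kJ/mol.
In a tetrahedral site the filling is e² t₂⁰: CFSE(tet) = -1.2Δₜ = -1.2 × (4/9)(129) = -69 kJ/mol.
Subtracting, OSPE = -103 − (-69) = -34 kJ/mol.

-34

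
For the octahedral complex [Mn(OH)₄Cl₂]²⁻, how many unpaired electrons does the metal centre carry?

3

Ligand charges: 4×(-1) from OH⁻ and 2×(-1) from Cl⁻ sum to -6; with overall charge -2, Mn is +4.
Mn⁴⁺: group 7, so d-count = 7 − 4 = 3.
Configuration: t₂g³ eg⁰, giving 3 unpaired electrons.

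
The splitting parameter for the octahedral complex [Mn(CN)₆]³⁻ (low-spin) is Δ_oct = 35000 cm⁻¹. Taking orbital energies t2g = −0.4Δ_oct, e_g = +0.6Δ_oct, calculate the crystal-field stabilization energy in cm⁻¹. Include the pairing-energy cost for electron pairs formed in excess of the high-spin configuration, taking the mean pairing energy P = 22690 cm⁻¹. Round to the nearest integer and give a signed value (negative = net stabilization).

Each CN⁻ contributes -1; 6 × (-1) = -6. With overall charge -3, Mn is in the +3 oxidation state.
Mn is in group 7, so Mn³⁺ is d⁴ (7 − 3 = 4).
The d⁴ electrons fill as t2g^4 e_g^0.
CFSE(orbital) = 4×(-0.4Δ_oct) + 0×(0.6Δ_oct) = -1.6Δ_oct; with Δ_oct = 35000 cm⁻¹ that is -56000 cm⁻¹.
Pairing penalty: 1 pair vs 0 in the high-spin reference → 1 extra × P = 22690 cm⁻¹.
Overall CFSE = -56000 + 22690 = -33310 cm⁻¹.

-33310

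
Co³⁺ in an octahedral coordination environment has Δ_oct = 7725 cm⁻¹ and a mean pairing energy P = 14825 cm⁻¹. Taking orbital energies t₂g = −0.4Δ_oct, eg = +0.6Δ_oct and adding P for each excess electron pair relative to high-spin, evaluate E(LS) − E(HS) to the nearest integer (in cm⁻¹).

Group 9 minus oxidation state +3 gives a d⁶ configuration for Co³⁺.
High-spin: t₂g⁴ eg², CFSE = -0.4Δ_oct = -3090 cm⁻¹.
Low-spin: t₂g⁶ eg⁰, orbital CFSE = -2.4Δ_oct = -18540 cm⁻¹; plus 2 excess pairs × P = +29650 cm⁻¹; total 11110 cm⁻¹.
E(LS) − E(HS) = 11110 − (-3090) = 14200 cm⁻¹.

14200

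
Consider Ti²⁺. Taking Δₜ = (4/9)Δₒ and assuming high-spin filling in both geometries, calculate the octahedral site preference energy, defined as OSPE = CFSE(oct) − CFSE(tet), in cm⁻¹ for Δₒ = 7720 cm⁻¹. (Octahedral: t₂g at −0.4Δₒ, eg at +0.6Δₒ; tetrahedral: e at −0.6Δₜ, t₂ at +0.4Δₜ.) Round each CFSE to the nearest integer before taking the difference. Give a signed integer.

-2059

Ti²⁺: group 4, so d-count = 4 − 2 = 2.
Octahedral high-spin t₂g² eg⁰: CFSE = -0.8 × 7720 = -6176 cm⁻¹.
Tetrahedral: e² t₂⁰, CFSE = 2(−0.6) + 0(+0.4) = -1.2Δₜ = -1.2 × (4/9) × 7720 = -4117 cm⁻¹.
OSPE = CFSE(oct) − CFSE(tet) = -6176 − (-4117) = -2059 cm⁻¹.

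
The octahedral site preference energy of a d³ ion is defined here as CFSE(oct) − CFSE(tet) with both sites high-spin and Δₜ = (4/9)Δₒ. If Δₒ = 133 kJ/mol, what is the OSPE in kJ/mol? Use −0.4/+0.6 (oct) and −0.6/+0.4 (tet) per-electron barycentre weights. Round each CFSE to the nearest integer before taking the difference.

-113

In an octahedral site d³ (HS) is t₂g³ eg⁰, giving CFSE(oct) = -1.2Δₒ = -160 kJ/mol.
Tetrahedral: e² t₂¹, CFSE = 2(−0.6) + 1(+0.4) = -0.8Δₜ = -0.8 × (4/9) × 133 = -47 kJ/mol.
OSPE = CFSE(oct) − CFSE(tet) = -160 − (-47) = -113 kJ/mol.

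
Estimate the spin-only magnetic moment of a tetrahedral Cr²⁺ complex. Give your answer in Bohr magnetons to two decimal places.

4.90 Bohr magnetons

Cr sits in group 6; removing 2 electrons leaves Cr²⁺ with 6 − 2 = 4 d electrons.
Tetrahedral fields are weak (Δₜ ≈ 4/9 Δₒ), so electrons fill high-spin.
Configuration: e^2 t2^2 → 4 unpaired electrons.
μ(spin-only) = √[4(4+2)] = √24 ≈ 4.90 Bohr magnetons.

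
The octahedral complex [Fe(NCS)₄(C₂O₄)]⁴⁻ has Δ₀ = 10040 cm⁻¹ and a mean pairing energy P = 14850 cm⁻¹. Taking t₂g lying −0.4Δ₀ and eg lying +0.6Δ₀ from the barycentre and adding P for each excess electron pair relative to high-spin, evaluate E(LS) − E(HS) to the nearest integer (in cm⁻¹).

Ligand charges: 4×(-1) from NCS⁻ and 1×(-2) from C₂O₄²⁻ sum to -6; with overall charge -4, Fe is +2.
Fe is in group 8, so Fe²⁺ is d⁶ (8 − 2 = 6).
High-spin d⁶ fills as t₂g⁴ eg² with CFSE 4(−0.4) + 2(+0.6) = -0.4Δ₀ = -4016 cm⁻¹.
For low-spin the configuration is t₂g⁶ eg⁰: orbital energy -2.4 × 10040 = -24096 cm⁻¹, and 2 additional pairs relative to high-spin add 29700 cm⁻¹, giving 5604 cm⁻¹.
The difference is 5604 − (-4016) = 9620 cm⁻¹, so high-spin lies lower.

9620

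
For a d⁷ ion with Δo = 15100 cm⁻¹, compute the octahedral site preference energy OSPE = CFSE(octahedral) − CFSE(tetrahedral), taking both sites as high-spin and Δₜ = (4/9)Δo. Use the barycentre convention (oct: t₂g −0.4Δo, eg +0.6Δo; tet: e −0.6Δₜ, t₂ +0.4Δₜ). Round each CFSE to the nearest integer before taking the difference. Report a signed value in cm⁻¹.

In an octahedral site d⁷ (HS) is t2g^5 e_g^2, giving CFSE(oct) = -0.8Δo = -12080 cm⁻¹.
In a tetrahedral site the filling is e^4 t2^3: CFSE(tet) = -1.2Δₜ = -1.2 × (4/9)(15100) = -8053 cm⁻¹.
OSPE = -12080 − (-8053) = -4027 cm⁻¹.

-4027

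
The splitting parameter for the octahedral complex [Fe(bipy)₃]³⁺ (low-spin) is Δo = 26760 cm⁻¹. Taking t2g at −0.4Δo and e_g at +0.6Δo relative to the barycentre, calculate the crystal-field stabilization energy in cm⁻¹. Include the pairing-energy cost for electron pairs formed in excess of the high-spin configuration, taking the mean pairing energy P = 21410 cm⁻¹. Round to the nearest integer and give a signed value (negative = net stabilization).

-10700

bipy is neutral, so the +3 overall charge sits on Fe: oxidation state +3.
Fe³⁺: group 8, so d-count = 8 − 3 = 5.
Electron filling gives t2g^5 e_g^0.
Orbital CFSE = 5(-0.4) + 0(0.6) = -2.0Δo = -2.0 × 26760 = -53520 cm⁻¹.
High-spin d⁵ would be t2g^3 e_g^2 with 0 pairs; low-spin has 2, so 2 excess pairs cost +2P = +42820 cm⁻¹.
Overall CFSE = -53520 + 42820 = -10700 cm⁻¹.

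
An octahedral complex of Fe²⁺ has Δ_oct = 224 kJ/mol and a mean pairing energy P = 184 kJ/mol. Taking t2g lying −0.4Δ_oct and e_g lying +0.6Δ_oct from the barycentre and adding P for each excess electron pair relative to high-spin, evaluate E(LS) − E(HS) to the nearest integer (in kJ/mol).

Fe²⁺: group 8, so d-count = 8 − 2 = 6.
In the high-spin limit (t2g^4 e_g^2) the orbital term is -0.4Δ_oct = -90 kJ/mol, with no excess pairing.
For low-spin the configuration is t2g^6 e_g^0: orbital energy -2.4 × 224 = -538 kJ/mol, and 2 additional pairs relative to high-spin add 368 kJ/mol, giving -170 kJ/mol.
E(LS) − E(HS) = -170 − (-90) = -80 kJ/mol.

-80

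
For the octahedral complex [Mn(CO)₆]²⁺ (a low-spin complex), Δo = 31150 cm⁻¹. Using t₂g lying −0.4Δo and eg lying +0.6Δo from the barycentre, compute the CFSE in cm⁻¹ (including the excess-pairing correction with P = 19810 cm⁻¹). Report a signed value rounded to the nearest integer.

CO is neutral, so the +2 overall charge sits on Mn: oxidation state +2.
Mn sits in group 7; removing 2 electrons leaves Mn²⁺ with 7 − 2 = 5 d electrons.
Electron filling gives t₂g⁵ eg⁰.
CFSE(orbital) = 5×(-0.4Δo) + 0×(0.6Δo) = -2.0Δo; with Δo = 31150 cm⁻¹ that is -62300 cm⁻¹.
Relative to high-spin t₂g³ eg² (0 paired), the low-spin configuration has 2 additional pairs, contributing +2 × 19810 = +39620 cm⁻¹.
Overall CFSE = -62300 + 39620 = -22680 cm⁻¹.

-22680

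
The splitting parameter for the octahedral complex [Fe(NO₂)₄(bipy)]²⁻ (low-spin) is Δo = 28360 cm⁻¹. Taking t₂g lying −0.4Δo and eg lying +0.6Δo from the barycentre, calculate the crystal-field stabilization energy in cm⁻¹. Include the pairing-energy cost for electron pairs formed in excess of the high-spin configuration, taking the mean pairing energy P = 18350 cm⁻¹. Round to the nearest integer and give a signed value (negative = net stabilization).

-31364

Ligand charges: 4×(-1) from NO₂⁻ and 1×(+0) from bipy sum to -4; with overall charge -2, Fe is +2.
Fe²⁺: group 8, so d-count = 8 − 2 = 6.
Configuration: t₂g⁶ eg⁰.
Orbital CFSE = 6(-0.4) + 0(0.6) = -2.4Δo = -2.4 × 28360 = -68064 cm⁻¹.
High-spin d⁶ would be t₂g⁴ eg² with 1 pair; low-spin has 3, so 2 excess pairs cost +2P = +36700 cm⁻¹.
Net CFSE = -68064 + 36700 = -31364 cm⁻¹.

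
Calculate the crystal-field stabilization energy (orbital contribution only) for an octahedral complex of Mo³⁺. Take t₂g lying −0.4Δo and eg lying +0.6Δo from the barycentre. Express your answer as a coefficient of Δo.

-1.2 Δo

Mo sits in group 6; removing 3 electrons leaves Mo³⁺ with 6 − 3 = 3 d electrons.
For octahedral d³ the high- and low-spin configurations coincide.
Configuration: t₂g³ eg⁰.
CFSE = 3(-0.4Δo) + 0(0.6Δo) = -1.2Δo + 0.0Δo = -1.2Δo.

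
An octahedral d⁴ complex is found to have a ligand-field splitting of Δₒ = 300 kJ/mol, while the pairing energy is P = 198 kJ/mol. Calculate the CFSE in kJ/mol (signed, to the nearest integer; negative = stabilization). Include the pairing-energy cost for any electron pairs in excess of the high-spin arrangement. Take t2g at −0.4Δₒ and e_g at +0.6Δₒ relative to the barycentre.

-282

Here Δₒ > P (300 > 198), so the low-spin state is favoured.
Filling d⁴ accordingly: t2g^4 e_g^0.
Orbital CFSE = -1.6Δₒ = -1.6 × 300 = -480 kJ/mol.
Excess pairs vs high-spin: 1 − 0 = 1; pairing cost = +198 kJ/mol.
Net CFSE = -480 + 198 = -282 kJ/mol.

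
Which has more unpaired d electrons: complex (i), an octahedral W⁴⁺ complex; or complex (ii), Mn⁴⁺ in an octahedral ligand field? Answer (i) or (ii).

(ii)

(i): W⁴⁺: group 6, so d-count = 6 − 4 = 2; t₂g² eg⁰ → 2 unpaired.
(ii): Group 7 minus oxidation state +4 gives a d³ configuration for Mn⁴⁺; For octahedral d³ the high- and low-spin configurations coincide; t₂g³ eg⁰ → 3 unpaired.
So (ii) has more unpaired electrons.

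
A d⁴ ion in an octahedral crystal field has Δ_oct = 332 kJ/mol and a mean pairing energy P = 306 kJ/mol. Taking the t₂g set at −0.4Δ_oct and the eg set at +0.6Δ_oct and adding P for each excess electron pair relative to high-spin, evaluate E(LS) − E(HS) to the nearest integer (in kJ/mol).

High-spin d⁴ fills as t₂g³ eg¹ with CFSE 3(−0.4) + 1(+0.6) = -0.6Δ_oct = -199 kJ/mol.
Low-spin t₂g⁴ eg⁰ gives -1.6Δ_oct = -531 kJ/mol, but forming 1 extra pair costs 1P = 306 kJ/mol, so E(LS) = -531 + 306 = -225 kJ/mol.
E(LS) − E(HS) = -225 − (-199) = -26 kJ/mol.

-26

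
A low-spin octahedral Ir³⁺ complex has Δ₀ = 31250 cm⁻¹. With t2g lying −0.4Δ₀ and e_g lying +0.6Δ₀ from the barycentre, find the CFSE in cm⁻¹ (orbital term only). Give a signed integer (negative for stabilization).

-75000

Ir is in group 9, so Ir³⁺ is d⁶ (9 − 3 = 6).
Electron filling gives t2g^6 e_g^0.
CFSE(orbital) = 6×(-0.4Δ₀) + 0×(0.6Δ₀) = -2.4Δ₀; with Δ₀ = 31250 cm⁻¹ that is -75000 cm⁻¹.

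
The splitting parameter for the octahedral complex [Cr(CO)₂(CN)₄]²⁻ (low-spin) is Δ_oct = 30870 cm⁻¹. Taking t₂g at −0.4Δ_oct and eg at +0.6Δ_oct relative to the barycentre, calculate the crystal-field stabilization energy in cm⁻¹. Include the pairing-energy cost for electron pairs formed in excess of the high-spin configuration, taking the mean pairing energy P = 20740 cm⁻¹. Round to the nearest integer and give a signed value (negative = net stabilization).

-28652

Ligand charges: 2×(+0) from CO and 4×(-1) from CN⁻ sum to -4; with overall charge -2, Cr is +2.
Cr is in group 6, so Cr²⁺ is d⁴ (6 − 2 = 4).
The d⁴ electrons fill as t₂g⁴ eg⁰.
CFSE(orbital) = 4×(-0.4Δ_oct) + 0×(0.6Δ_oct) = -1.6Δ_oct; with Δ_oct = 30870 cm⁻¹ that is -49392 cm⁻¹.
Pairing penalty: 1 pair vs 0 in the high-spin reference → 1 extra × P = 20740 cm⁻¹.
Overall CFSE = -49392 + 20740 = -28652 cm⁻¹.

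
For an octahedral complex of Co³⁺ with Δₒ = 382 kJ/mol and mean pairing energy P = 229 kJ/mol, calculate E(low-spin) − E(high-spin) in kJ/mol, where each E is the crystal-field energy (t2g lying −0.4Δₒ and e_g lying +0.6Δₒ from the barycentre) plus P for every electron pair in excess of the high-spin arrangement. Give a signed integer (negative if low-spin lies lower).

-306

Group 9 minus oxidation state +3 gives a d⁶ configuration for Co³⁺.
High-spin d⁶ fills as t2g^4 e_g^2 with CFSE 4(−0.4) + 2(+0.6) = -0.4Δₒ = -153 kJ/mol.
Low-spin: t2g^6 e_g^0, orbital CFSE = -2.4Δₒ = -917 kJ/mol; plus 2 excess pairs × P = +458 kJ/mol; total -459 kJ/mol.
E(LS) − E(HS) = -459 − (-153) = -306 kJ/mol.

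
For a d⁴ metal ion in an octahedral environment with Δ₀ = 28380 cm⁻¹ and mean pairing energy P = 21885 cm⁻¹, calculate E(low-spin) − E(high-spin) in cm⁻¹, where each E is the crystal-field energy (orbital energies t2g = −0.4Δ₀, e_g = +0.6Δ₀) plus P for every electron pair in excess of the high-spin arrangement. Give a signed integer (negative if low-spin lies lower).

High-spin: t2g^3 e_g^1, CFSE = -0.6Δ₀ = -17028 cm⁻¹.
Low-spin t2g^4 e_g^0 gives -1.6Δ₀ = -45408 cm⁻¹, but forming 1 extra pair costs 1P = 21885 cm⁻¹, so E(LS) = -45408 + 21885 = -23523 cm⁻¹.
Thus E(LS) − E(HS) = -6495 cm⁻¹.

-6495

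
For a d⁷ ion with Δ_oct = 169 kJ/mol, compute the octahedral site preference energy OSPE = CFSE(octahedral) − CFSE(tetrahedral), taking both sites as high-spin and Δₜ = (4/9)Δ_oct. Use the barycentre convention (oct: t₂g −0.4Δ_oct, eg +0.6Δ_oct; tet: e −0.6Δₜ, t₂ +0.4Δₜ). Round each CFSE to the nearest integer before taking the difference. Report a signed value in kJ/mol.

Octahedral high-spin t2g^5 e_g^2: CFSE = -0.8 × 169 = -135 kJ/mol.
Tetrahedral e^4 t2^3 gives -1.2Δₜ = -1.2 × (4/9) × 169 = -90 kJ/mol.
OSPE = CFSE(oct) − CFSE(tet) = -135 − (-90) = -45 kJ/mol.

-45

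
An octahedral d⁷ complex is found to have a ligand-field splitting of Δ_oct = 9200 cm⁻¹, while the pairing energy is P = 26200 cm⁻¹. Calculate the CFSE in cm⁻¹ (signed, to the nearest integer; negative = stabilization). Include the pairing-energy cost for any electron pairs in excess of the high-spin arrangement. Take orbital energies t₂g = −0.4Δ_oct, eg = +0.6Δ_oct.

Δ_oct < P, so pairing is avoided: the ground state is high-spin.
Filling d⁷ accordingly: t₂g⁵ eg².
Orbital CFSE = -0.8Δ_oct = -0.8 × 9200 = -7360 cm⁻¹.
High-spin has no excess pairs, so no pairing correction applies.

-7360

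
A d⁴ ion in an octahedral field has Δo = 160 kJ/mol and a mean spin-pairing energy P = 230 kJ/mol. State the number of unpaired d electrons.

Here Δo < P (160 < 230), so the high-spin state is favoured.
That gives t2g^3 e_g^1.
Unpaired electrons: 4.

4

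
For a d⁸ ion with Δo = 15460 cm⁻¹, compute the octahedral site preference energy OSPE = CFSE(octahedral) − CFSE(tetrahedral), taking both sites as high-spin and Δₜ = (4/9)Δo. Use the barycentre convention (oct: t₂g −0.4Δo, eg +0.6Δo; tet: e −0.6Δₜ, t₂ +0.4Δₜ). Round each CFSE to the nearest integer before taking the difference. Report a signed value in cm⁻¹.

-13055

Octahedral high-spin t2g^6 e_g^2: CFSE = -1.2 × 15460 = -18552 cm⁻¹.
Tetrahedral: e^4 t2^4, CFSE = 4(−0.6) + 4(+0.4) = -0.8Δₜ = -0.8 × (4/9) × 15460 = -5497 cm⁻¹.
OSPE = -18552 − (-5497) = -13055 cm⁻¹.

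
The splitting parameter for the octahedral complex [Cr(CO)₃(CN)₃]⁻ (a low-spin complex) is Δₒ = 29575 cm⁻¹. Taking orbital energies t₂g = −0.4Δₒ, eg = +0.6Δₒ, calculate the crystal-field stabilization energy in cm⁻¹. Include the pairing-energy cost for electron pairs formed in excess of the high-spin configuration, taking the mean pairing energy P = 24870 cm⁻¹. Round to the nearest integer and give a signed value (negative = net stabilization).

Ligand charges: 3×(+0) from CO and 3×(-1) from CN⁻ sum to -3; with overall charge -1, Cr is +2.
Cr is in group 6, so Cr²⁺ is d⁴ (6 − 2 = 4).
Electron filling gives t₂g⁴ eg⁰.
The orbital stabilization is -1.6Δₒ = -1.6 × 29575 = -47320 cm⁻¹.
High-spin d⁴ would be t₂g³ eg¹ with 0 pairs; low-spin has 1, so 1 excess pair costs +1P = +24870 cm⁻¹.
Combining: -47320 + 24870 = -22450 cm⁻¹.

-22450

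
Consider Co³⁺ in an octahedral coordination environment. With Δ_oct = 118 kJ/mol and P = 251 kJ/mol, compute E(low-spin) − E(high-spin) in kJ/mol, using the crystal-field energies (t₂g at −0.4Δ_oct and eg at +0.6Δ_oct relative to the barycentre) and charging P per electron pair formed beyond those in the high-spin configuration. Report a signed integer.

266

Group 9 minus oxidation state +3 gives a d⁶ configuration for Co³⁺.
High-spin: t₂g⁴ eg², CFSE = -0.4Δ_oct = -47 kJ/mol.
For low-spin the configuration is t₂g⁶ eg⁰: orbital energy -2.4 × 118 = -283 kJ/mol, and 2 additional pairs relative to high-spin add 502 kJ/mol, giving 219 kJ/mol.
The difference is 219 − (-47) = 266 kJ/mol, so high-spin lies lower.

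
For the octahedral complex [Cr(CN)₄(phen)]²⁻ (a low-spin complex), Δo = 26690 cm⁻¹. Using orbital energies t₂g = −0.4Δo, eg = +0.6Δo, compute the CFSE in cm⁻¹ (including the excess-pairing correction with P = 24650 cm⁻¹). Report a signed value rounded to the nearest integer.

Ligand charges: 4×(-1) from CN⁻ and 1×(+0) from phen sum to -4; with overall charge -2, Cr is +2.
Group 6 minus oxidation state +2 gives a d⁴ configuration for Cr²⁺.
Electron filling gives t₂g⁴ eg⁰.
Orbital CFSE = 4(-0.4) + 0(0.6) = -1.6Δo = -1.6 × 26690 = -42704 cm⁻¹.
Pairing penalty: 1 pair vs 0 in the high-spin reference → 1 extra × P = 24650 cm⁻¹.
Overall CFSE = -42704 + 24650 = -18054 cm⁻¹.

-18054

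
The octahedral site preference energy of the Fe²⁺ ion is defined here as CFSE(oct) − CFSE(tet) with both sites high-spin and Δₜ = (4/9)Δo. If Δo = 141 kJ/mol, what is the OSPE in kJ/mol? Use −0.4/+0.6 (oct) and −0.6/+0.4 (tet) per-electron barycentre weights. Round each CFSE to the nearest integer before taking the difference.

-18

Fe sits in group 8; removing 2 electrons leaves Fe²⁺ with 8 − 2 = 6 d electrons.
Octahedral (high-spin): t2g^4 e_g^2, CFSE = 4(−0.4) + 2(+0.6) = -0.4Δo = -0.4 × 141 = -56 kJ/mol.
Tetrahedral: e^3 t2^3, CFSE = 3(−0.6) + 3(+0.4) = -0.6Δₜ = -0.6 × (4/9) × 141 = -38 kJ/mol.
OSPE = -56 − (-38) = -18 kJ/mol.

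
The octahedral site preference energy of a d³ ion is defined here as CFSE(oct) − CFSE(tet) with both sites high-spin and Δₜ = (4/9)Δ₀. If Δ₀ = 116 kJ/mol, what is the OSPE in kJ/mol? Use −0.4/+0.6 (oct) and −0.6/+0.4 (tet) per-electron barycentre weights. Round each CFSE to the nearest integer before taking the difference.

-98

Octahedral (high-spin): t₂g³ eg⁰, CFSE = 3(−0.4) + 0(+0.6) = -1.2Δ₀ = -1.2 × 116 = -139 kJ/mol.
Tetrahedral: e² t₂¹, CFSE = 2(−0.6) + 1(+0.4) = -0.8Δₜ = -0.8 × (4/9) × 116 = -41 kJ/mol.
OSPE = -139 − (-41) = -98 kJ/mol.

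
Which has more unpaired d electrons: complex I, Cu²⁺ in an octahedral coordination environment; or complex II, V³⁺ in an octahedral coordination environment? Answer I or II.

I: Cu sits in group 11; removing 2 electrons leaves Cu²⁺ with 11 − 2 = 9 d electrons; t₂g⁶ eg³ → 1 unpaired.
II: V sits in group 5; removing 3 electrons leaves V³⁺ with 5 − 3 = 2 d electrons; t2g^2 e_g^0 → 2 unpaired.
So II has more unpaired electrons.

II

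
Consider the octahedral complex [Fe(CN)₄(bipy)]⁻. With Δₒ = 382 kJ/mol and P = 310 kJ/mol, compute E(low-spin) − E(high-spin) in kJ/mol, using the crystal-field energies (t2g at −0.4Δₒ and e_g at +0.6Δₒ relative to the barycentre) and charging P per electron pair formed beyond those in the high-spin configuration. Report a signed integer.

-144

Ligand charges: 4×(-1) from CN⁻ and 1×(+0) from bipy sum to -4; with overall charge -1, Fe is +3.
Fe is in group 8, so Fe³⁺ is d⁵ (8 − 3 = 5).
High-spin d⁵ fills as t2g^3 e_g^2 with CFSE 3(−0.4) + 2(+0.6) = 0.0Δₒ = 0 kJ/mol.
For low-spin the configuration is t2g^5 e_g^0: orbital energy -2.0 × 382 = -764 kJ/mol, and 2 additional pairs relative to high-spin add 620 kJ/mol, giving -144 kJ/mol.
The difference is -144 − (0) = -144 kJ/mol, so low-spin lies lower.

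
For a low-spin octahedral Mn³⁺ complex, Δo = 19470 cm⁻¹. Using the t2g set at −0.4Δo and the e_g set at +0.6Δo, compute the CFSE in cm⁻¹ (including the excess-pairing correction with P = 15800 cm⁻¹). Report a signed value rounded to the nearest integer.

-15352

Mn sits in group 7; removing 3 electrons leaves Mn³⁺ with 7 − 3 = 4 d electrons.
Configuration: t2g^4 e_g^0.
CFSE(orbital) = 4×(-0.4Δo) + 0×(0.6Δo) = -1.6Δo; with Δo = 19470 cm⁻¹ that is -31152 cm⁻¹.
High-spin d⁴ would be t2g^3 e_g^1 with 0 pairs; low-spin has 1, so 1 excess pair costs +1P = +15800 cm⁻¹.
Overall CFSE = -31152 + 15800 = -15352 cm⁻¹.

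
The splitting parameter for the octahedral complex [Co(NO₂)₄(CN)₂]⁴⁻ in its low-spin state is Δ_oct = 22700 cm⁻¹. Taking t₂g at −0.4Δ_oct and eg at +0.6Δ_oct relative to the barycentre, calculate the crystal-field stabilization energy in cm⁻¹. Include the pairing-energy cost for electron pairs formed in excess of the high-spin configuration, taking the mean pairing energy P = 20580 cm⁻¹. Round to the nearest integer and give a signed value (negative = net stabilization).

Ligand charges: 4×(-1) from NO₂⁻ and 2×(-1) from CN⁻ sum to -6; with overall charge -4, Co is +2.
Group 9 minus oxidation state +2 gives a d⁷ configuration for Co²⁺.
Configuration: t₂g⁶ eg¹.
CFSE(orbital) = 6×(-0.4Δ_oct) + 1×(0.6Δ_oct) = -1.8Δ_oct; with Δ_oct = 22700 cm⁻¹ that is -40860 cm⁻¹.
Relative to high-spin t₂g⁵ eg² (2 paired), the low-spin configuration has 1 additional pair, contributing +1 × 20580 = +20580 cm⁻¹.
Net CFSE = -40860 + 20580 = -20280 cm⁻¹.

-20280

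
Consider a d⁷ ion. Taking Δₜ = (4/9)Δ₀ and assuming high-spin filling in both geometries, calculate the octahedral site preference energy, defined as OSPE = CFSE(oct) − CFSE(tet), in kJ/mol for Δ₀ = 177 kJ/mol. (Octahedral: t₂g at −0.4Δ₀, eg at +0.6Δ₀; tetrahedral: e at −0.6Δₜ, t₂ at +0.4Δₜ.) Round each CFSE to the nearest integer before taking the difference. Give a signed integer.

In an octahedral site d⁷ (HS) is t2g^5 e_g^2, giving CFSE(oct) = -0.8Δ₀ = -142 kJ/mol.
In a tetrahedral site the filling is e^4 t2^3: CFSE(tet) = -1.2Δₜ = -1.2 × (4/9)(177) = -94 kJ/mol.
Subtracting, OSPE = -142 − (-94) = -48 kJ/mol.

-48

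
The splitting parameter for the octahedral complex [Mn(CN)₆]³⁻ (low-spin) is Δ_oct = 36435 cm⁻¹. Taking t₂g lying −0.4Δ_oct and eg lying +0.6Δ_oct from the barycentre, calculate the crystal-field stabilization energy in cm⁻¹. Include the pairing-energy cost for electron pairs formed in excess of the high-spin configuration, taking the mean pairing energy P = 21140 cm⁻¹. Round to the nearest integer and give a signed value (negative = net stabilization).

-37156

Each CN⁻ contributes -1; 6 × (-1) = -6. With overall charge -3, Mn is in the +3 oxidation state.
Group 7 minus oxidation state +3 gives a d⁴ configuration for Mn³⁺.
Electron filling gives t₂g⁴ eg⁰.
CFSE(orbital) = 4×(-0.4Δ_oct) + 0×(0.6Δ_oct) = -1.6Δ_oct; with Δ_oct = 36435 cm⁻¹ that is -58296 cm⁻¹.
High-spin d⁴ would be t₂g³ eg¹ with 0 pairs; low-spin has 1, so 1 excess pair costs +1P = +21140 cm⁻¹.
Combining: -58296 + 21140 = -37156 cm⁻¹.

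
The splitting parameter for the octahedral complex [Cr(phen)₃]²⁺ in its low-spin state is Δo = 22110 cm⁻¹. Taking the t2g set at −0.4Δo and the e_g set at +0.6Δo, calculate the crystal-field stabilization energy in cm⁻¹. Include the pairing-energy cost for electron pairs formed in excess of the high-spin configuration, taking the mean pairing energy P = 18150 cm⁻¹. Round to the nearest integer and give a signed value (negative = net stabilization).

phen is neutral, so the +2 overall charge sits on Cr: oxidation state +2.
Cr²⁺: group 6, so d-count = 6 − 2 = 4.
The d⁴ electrons fill as t2g^4 e_g^0.
The orbital stabilization is -1.6Δo = -1.6 × 22110 = -35376 cm⁻¹.
Relative to high-spin t2g^3 e_g^1 (0 paired), the low-spin configuration has 1 additional pair, contributing +1 × 18150 = +18150 cm⁻¹.
Net CFSE = -35376 + 18150 = -17226 cm⁻¹.

-17226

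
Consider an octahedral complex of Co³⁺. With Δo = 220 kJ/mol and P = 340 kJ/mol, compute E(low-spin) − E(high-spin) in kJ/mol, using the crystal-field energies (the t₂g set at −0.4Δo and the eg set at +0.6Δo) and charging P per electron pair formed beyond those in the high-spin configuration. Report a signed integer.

Co is in group 9, so Co³⁺ is d⁶ (9 − 3 = 6).
High-spin d⁶ fills as t₂g⁴ eg² with CFSE 4(−0.4) + 2(+0.6) = -0.4Δo = -88 kJ/mol.
Low-spin: t₂g⁶ eg⁰, orbital CFSE = -2.4Δo = -528 kJ/mol; plus 2 excess pairs × P = +680 kJ/mol; total 152 kJ/mol.
Thus E(LS) − E(HS) = 240 kJ/mol.

240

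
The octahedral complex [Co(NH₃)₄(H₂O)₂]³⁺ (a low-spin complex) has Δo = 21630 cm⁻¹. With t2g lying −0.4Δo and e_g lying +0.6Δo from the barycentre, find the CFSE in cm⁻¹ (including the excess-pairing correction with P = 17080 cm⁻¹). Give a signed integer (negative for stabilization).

-17752

Ligand charges: 4×(+0) from NH₃ and 2×(+0) from H₂O sum to +0; with overall charge +3, Co is +3.
Co sits in group 9; removing 3 electrons leaves Co³⁺ with 9 − 3 = 6 d electrons.
Configuration: t2g^6 e_g^0.
Orbital CFSE = 6(-0.4) + 0(0.6) = -2.4Δo = -2.4 × 21630 = -51912 cm⁻¹.
Pairing penalty: 3 pairs vs 1 in the high-spin reference → 2 extra × P = 34160 cm⁻¹.
Net CFSE = -51912 + 34160 = -17752 cm⁻¹.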